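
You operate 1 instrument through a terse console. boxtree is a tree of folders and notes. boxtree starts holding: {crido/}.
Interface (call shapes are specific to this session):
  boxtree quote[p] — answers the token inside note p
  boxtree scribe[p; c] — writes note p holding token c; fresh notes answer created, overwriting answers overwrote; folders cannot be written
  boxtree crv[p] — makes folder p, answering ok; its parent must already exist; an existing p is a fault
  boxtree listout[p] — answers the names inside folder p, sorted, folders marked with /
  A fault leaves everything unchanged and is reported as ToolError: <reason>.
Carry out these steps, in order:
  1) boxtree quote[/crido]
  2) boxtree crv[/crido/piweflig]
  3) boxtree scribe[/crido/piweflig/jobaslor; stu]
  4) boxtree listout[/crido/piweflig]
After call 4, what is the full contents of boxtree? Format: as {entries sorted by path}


Answer: {crido/, crido/piweflig/, crido/piweflig/jobaslor=stu}

Derivation:
Now I run boxtree quote with p→/crido, and get ToolError: is a directory.
I call boxtree crv with p→/crido/piweflig, and observe ok.
I call boxtree scribe with p→/crido/piweflig/jobaslor, c→stu, giving created.
I call boxtree listout with p→/crido/piweflig, → [jobaslor].


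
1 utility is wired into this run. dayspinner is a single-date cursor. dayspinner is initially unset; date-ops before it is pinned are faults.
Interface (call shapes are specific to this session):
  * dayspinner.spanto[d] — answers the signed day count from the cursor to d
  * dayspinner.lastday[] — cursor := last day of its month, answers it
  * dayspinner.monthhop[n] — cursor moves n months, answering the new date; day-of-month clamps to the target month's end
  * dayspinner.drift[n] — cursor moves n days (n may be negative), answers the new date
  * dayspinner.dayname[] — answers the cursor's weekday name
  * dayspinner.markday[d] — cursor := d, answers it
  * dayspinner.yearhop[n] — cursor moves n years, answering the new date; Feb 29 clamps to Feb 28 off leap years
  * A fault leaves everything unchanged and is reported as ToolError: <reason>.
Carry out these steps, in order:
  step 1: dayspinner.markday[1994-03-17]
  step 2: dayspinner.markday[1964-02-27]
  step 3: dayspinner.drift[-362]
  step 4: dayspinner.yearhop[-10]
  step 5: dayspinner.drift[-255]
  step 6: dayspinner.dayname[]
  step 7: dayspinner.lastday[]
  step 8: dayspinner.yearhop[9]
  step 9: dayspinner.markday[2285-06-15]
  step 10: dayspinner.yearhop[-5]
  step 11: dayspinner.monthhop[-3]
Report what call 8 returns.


Answer: 1961-06-30

Derivation:
-> dayspinner.markday(d: 1994-03-17)
<- 1994-03-17
-> dayspinner.markday(d: 1964-02-27)
<- 1964-02-27
-> dayspinner.drift(n: -362)
<- 1963-03-02
-> dayspinner.yearhop(n: -10)
<- 1953-03-02
-> dayspinner.drift(n: -255)
<- 1952-06-20
-> dayspinner.dayname()
<- Friday
-> dayspinner.lastday()
<- 1952-06-30
-> dayspinner.yearhop(n: 9)
<- 1961-06-30
-> dayspinner.markday(d: 2285-06-15)
<- 2285-06-15
-> dayspinner.yearhop(n: -5)
<- 2280-06-15
-> dayspinner.monthhop(n: -3)
<- 2280-03-15


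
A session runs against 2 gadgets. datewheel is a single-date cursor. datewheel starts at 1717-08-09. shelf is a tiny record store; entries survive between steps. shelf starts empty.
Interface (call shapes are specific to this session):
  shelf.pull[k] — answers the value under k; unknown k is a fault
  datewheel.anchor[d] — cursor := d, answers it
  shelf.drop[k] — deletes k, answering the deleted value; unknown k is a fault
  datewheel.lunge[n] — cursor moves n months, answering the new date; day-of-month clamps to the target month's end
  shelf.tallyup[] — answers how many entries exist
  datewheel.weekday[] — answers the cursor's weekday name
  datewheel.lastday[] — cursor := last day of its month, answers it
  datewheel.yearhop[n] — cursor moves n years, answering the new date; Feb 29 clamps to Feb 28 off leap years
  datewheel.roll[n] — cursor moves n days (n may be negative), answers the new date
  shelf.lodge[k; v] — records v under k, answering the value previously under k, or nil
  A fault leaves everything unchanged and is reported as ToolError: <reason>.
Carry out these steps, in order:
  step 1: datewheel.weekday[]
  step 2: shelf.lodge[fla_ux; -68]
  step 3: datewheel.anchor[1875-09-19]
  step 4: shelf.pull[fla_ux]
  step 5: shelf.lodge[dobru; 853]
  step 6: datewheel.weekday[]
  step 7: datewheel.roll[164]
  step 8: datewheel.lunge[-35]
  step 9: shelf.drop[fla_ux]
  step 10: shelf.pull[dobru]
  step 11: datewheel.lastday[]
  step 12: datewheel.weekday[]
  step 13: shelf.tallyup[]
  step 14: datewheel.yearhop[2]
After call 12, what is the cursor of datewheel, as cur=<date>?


Answer: cur=1873-04-30

Derivation:
I try datewheel.weekday(), → Monday.
I use shelf.lodge on fla_ux, -68, which returns nil.
Calling datewheel.anchor on 1875-09-19, — result: 1875-09-19.
Next I call shelf.pull on fla_ux, and see -68.
Next I call shelf.lodge on dobru, 853, and see nil.
I call datewheel.weekday, and observe Sunday.
Now I run datewheel.roll on 164, and observe 1876-03-01.
I call datewheel.lunge on -35, giving 1873-04-01.
Calling shelf.drop on fla_ux, → -68.
Using shelf.pull on dobru, and see 853.
I call datewheel.lastday(), and observe 1873-04-30.
Calling datewheel.weekday(), which returns Wednesday.
Now I run shelf.tallyup, and see 1.
Next I call datewheel.yearhop on 2, and observe 1875-04-30.


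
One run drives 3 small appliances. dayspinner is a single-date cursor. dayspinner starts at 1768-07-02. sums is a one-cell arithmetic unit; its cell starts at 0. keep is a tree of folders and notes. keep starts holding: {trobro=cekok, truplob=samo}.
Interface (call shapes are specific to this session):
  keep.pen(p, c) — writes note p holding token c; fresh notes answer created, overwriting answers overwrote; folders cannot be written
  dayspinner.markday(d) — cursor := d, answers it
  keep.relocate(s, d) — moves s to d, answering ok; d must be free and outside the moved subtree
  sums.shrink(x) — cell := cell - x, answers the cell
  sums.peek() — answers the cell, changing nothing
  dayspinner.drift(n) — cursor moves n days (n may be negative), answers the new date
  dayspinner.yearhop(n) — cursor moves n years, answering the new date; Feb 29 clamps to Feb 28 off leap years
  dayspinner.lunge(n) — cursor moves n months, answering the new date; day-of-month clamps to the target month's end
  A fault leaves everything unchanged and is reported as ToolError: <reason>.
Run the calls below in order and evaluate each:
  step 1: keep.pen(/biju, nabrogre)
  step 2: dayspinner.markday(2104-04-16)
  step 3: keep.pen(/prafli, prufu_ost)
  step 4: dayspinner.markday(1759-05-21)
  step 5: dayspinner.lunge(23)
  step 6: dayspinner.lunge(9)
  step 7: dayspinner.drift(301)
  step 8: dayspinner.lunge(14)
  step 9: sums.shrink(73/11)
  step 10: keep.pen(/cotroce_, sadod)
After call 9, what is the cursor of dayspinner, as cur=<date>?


Answer: cur=1764-01-18

Derivation:
I invoke pen on p=/biju, c=nabrogre, → created.
Then markday on d=2104-04-16, and see 2104-04-16.
Calling pen on p=/prafli, c=prufu_ost, which returns created.
I run markday on d=1759-05-21, → 1759-05-21.
I call lunge on n=23, and get 1761-04-21.
I run lunge on n=9, — result: 1762-01-21.
I try drift on n=301, yielding 1762-11-18.
Now I run lunge on n=14, giving 1764-01-18.
I try shrink on x=73/11, and see -73/11.
Using pen on p=/cotroce_, c=sadod, and observe created.


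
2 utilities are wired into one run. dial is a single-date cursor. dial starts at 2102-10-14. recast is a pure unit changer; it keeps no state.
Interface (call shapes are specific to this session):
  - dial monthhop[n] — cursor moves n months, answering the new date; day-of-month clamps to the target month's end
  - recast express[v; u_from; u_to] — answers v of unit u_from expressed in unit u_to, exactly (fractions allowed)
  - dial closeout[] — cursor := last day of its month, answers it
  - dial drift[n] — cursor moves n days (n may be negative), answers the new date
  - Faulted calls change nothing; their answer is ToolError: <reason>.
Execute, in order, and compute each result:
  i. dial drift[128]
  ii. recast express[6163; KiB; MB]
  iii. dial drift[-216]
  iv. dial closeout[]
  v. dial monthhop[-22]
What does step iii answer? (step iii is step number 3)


Answer: 2102-07-18

Derivation:
// dial drift(n=128) == 2103-02-19
// recast express(v=6163, u_from=KiB, u_to=MB) == 98608/15625
// dial drift(n=-216) == 2102-07-18
// dial closeout() == 2102-07-31
// dial monthhop(n=-22) == 2100-09-30


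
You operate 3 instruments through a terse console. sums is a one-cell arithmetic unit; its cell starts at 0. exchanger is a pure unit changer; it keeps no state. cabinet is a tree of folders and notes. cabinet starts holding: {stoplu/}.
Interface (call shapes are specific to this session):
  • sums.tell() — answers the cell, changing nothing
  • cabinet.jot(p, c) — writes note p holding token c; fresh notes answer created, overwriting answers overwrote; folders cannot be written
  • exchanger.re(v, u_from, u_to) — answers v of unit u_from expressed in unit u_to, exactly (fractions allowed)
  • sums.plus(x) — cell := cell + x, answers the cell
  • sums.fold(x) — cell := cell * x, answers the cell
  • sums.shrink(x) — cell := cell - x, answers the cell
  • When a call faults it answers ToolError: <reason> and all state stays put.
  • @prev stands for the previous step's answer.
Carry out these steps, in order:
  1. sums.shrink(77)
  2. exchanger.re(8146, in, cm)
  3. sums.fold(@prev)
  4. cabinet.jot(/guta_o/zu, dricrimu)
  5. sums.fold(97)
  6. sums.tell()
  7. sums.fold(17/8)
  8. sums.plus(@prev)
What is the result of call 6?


Answer: -3863497099/25

Derivation:
% 1. sums.shrink(77) == -77
% 2. exchanger.re(8146, in, cm) == 517271/25
% 3. sums.fold(@prev) == -39829867/25
% 4. cabinet.jot(/guta_o/zu, dricrimu) == ToolError: no parent
% 5. sums.fold(97) == -3863497099/25
% 6. sums.tell() == -3863497099/25
% 7. sums.fold(17/8) == -65679450683/200
% 8. sums.plus(@prev) == -65679450683/100


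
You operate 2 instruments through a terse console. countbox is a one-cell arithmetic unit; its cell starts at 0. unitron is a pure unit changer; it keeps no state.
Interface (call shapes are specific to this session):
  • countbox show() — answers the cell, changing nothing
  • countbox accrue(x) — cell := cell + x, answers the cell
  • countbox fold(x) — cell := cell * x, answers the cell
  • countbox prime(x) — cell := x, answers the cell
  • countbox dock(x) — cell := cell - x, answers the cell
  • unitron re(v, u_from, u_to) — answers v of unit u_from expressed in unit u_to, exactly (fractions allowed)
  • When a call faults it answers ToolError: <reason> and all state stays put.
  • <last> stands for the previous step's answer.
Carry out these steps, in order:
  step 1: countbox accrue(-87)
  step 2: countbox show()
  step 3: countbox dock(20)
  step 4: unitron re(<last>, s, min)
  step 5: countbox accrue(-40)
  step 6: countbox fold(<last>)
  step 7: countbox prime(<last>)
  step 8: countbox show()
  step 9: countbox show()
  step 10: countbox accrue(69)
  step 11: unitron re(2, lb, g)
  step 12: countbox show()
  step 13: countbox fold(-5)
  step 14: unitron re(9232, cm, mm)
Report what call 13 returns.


% countbox accrue x=-87
= -87
% countbox show
= -87
% countbox dock x=20
= -107
% unitron re v=<last> u_from=s u_to=min
= -107/60
% countbox accrue x=-40
= -147
% countbox fold x=<last>
= 21609
% countbox prime x=<last>
= 21609
% countbox show
= 21609
% countbox show
= 21609
% countbox accrue x=69
= 21678
% unitron re v=2 u_from=lb u_to=g
= 45359237/50000
% countbox show
= 21678
% countbox fold x=-5
= -108390
% unitron re v=9232 u_from=cm u_to=mm
= 92320

Answer: -108390


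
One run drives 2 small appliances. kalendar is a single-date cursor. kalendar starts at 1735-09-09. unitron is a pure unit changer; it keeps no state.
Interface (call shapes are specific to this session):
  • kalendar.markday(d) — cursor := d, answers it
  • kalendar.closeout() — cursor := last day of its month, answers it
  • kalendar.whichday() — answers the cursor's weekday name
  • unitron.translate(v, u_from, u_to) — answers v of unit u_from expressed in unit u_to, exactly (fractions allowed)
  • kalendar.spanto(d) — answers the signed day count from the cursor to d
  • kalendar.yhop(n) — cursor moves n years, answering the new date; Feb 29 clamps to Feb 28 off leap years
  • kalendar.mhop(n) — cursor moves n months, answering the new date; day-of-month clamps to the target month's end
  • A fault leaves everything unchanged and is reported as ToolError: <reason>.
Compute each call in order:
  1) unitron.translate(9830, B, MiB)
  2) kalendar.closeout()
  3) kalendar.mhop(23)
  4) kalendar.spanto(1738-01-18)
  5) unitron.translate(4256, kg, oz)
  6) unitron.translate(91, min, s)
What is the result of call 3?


% 1. translate(v='9830', u_from='B', u_to='MiB') ~> 4915/524288
% 2. closeout() ~> 1735-09-30
% 3. mhop(n='23') ~> 1737-08-30
% 4. spanto(d='1738-01-18') ~> 141
% 5. translate(v='4256', u_from='kg', u_to='oz') ~> 972800000000/6479891
% 6. translate(v='91', u_from='min', u_to='s') ~> 5460

Answer: 1737-08-30


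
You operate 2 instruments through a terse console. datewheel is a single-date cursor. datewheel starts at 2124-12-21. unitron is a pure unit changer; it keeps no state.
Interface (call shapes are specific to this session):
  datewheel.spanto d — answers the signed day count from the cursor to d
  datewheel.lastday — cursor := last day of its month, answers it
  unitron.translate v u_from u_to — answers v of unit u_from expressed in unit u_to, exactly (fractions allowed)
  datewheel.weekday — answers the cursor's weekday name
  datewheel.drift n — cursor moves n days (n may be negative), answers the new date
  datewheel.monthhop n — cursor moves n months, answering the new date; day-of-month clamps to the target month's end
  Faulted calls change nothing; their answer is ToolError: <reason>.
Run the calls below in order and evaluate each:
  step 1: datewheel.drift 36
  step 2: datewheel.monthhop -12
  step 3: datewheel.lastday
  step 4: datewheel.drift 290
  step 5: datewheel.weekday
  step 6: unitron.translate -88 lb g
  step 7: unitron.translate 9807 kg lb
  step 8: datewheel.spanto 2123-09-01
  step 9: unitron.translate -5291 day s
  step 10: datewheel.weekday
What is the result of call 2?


CALL drift[n: 36]
RET  2125-01-26
CALL monthhop[n: -12]
RET  2124-01-26
CALL lastday[]
RET  2124-01-31
CALL drift[n: 290]
RET  2124-11-16
CALL weekday[]
RET  Thursday
CALL translate[v: -88; u_from: lb; u_to: g]
RET  -498951607/12500
CALL translate[v: 9807; u_from: kg; u_to: lb]
RET  140100000000/6479891
CALL spanto[d: 2123-09-01]
RET  -442
CALL translate[v: -5291; u_from: day; u_to: s]
RET  -457142400
CALL weekday[]
RET  Thursday

Answer: 2124-01-26


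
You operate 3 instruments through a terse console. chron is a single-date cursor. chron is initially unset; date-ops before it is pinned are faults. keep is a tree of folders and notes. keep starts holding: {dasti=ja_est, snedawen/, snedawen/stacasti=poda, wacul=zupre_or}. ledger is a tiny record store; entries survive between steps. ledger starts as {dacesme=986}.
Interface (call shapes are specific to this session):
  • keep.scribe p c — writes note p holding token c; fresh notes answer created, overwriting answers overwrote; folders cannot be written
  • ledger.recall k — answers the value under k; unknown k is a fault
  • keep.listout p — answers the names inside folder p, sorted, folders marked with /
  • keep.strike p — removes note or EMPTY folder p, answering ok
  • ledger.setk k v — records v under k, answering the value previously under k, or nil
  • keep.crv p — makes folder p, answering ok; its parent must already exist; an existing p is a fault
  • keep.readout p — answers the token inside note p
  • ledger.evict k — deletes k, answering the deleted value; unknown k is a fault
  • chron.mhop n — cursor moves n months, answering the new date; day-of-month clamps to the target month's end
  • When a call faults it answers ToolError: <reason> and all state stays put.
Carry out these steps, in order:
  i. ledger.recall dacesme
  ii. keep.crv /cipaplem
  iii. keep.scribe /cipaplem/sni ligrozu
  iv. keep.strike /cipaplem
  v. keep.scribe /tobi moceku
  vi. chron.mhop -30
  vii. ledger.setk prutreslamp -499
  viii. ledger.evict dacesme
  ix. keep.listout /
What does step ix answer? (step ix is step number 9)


Answer: [cipaplem/, dasti, snedawen/, tobi, wacul]

Derivation:
Then recall(k='dacesme'), → 986.
Invoking crv(p='/cipaplem'), giving ok.
I call scribe(p='/cipaplem/sni', c='ligrozu'): created.
Now I run strike(p='/cipaplem'), and see ToolError: not empty.
Calling scribe(p='/tobi', c='moceku'), yielding created.
I try mhop(n='-30'), and observe ToolError: no date set.
Then setk(k='prutreslamp', v='-499'), yielding nil.
I call evict(k='dacesme'), and get 986.
Now I run listout(p='/'), giving [cipaplem/, dasti, snedawen/, tobi, wacul].


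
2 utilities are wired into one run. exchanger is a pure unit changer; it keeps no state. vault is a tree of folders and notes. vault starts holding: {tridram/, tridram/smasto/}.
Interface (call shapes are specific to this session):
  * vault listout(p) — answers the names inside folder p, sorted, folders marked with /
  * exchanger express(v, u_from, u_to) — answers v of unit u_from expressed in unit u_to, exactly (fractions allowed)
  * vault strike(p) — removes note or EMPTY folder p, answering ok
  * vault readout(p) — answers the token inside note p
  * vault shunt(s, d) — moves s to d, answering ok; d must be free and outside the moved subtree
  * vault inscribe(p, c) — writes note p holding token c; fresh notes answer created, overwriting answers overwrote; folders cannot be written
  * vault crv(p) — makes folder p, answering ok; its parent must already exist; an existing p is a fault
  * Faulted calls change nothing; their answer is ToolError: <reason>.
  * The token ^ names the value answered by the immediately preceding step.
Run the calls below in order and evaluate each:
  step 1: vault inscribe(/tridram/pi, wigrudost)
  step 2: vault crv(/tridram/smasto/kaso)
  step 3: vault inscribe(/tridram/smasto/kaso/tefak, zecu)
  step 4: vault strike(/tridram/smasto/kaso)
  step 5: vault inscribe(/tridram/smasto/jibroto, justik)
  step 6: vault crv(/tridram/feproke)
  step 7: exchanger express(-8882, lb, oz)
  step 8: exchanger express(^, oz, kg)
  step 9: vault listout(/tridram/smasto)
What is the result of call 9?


-- vault inscribe(p: /tridram/pi, c: wigrudost) == created
-- vault crv(p: /tridram/smasto/kaso) == ok
-- vault inscribe(p: /tridram/smasto/kaso/tefak, c: zecu) == created
-- vault strike(p: /tridram/smasto/kaso) == ToolError: not empty
-- vault inscribe(p: /tridram/smasto/jibroto, c: justik) == created
-- vault crv(p: /tridram/feproke) == ok
-- exchanger express(v: -8882, u_from: lb, u_to: oz) == -142112
-- exchanger express(v: ^, u_from: oz, u_to: kg) == -201440371517/50000000
-- vault listout(p: /tridram/smasto) == [jibroto, kaso/]

Answer: [jibroto, kaso/]


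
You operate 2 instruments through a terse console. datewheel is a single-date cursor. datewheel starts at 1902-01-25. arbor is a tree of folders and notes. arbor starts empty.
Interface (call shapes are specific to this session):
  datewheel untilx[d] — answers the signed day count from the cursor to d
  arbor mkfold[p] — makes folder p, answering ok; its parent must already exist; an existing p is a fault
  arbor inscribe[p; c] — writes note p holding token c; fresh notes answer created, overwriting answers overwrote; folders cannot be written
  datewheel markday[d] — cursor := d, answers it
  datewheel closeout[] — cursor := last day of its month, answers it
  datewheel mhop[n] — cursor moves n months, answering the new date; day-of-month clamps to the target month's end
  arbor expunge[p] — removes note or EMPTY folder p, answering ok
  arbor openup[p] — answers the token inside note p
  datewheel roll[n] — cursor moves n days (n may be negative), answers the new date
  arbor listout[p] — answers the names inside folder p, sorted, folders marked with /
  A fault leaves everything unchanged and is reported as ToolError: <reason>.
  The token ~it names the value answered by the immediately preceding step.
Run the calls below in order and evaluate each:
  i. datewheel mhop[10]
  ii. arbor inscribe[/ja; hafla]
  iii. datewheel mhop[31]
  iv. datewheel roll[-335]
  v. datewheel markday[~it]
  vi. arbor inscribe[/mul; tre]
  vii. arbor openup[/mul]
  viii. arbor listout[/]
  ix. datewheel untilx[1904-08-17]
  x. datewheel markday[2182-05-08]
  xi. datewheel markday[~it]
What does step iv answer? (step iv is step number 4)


Answer: 1904-07-25

Derivation:
·→ datewheel mhop(n='10')
·← 1902-11-25
·→ arbor inscribe(p='/ja', c='hafla')
·← created
·→ datewheel mhop(n='31')
·← 1905-06-25
·→ datewheel roll(n='-335')
·← 1904-07-25
·→ datewheel markday(d='~it')
·← 1904-07-25
·→ arbor inscribe(p='/mul', c='tre')
·← created
·→ arbor openup(p='/mul')
·← tre
·→ arbor listout(p='/')
·← [ja, mul]
·→ datewheel untilx(d='1904-08-17')
·← 23
·→ datewheel markday(d='2182-05-08')
·← 2182-05-08
·→ datewheel markday(d='~it')
·← 2182-05-08


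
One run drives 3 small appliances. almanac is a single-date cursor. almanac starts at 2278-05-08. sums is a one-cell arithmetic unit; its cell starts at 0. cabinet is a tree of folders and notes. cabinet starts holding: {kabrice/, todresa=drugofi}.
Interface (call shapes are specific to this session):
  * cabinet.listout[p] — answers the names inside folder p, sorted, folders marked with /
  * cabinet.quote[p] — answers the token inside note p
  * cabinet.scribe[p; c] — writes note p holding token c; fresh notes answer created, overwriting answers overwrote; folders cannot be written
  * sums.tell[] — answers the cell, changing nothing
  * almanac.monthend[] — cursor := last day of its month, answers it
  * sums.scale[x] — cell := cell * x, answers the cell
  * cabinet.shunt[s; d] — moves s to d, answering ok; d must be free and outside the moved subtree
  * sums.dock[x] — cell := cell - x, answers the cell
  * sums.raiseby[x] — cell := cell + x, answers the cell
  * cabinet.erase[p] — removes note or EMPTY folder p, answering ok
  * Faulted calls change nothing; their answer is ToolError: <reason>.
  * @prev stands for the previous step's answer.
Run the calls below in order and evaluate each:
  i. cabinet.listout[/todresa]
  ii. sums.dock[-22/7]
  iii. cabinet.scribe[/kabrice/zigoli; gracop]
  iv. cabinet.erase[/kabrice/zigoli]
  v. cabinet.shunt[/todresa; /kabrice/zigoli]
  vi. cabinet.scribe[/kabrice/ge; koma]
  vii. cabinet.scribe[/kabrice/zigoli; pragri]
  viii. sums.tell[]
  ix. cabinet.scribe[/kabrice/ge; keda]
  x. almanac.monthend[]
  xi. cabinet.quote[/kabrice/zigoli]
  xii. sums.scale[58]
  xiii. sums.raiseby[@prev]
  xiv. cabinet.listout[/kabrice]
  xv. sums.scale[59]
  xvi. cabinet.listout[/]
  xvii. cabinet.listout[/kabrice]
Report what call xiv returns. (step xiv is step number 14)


% 1. listout(p=/todresa) => ToolError: not a directory
% 2. dock(x=-22/7) => 22/7
% 3. scribe(p=/kabrice/zigoli, c=gracop) => created
% 4. erase(p=/kabrice/zigoli) => ok
% 5. shunt(s=/todresa, d=/kabrice/zigoli) => ok
% 6. scribe(p=/kabrice/ge, c=koma) => created
% 7. scribe(p=/kabrice/zigoli, c=pragri) => overwrote
% 8. tell() => 22/7
% 9. scribe(p=/kabrice/ge, c=keda) => overwrote
% 10. monthend() => 2278-05-31
% 11. quote(p=/kabrice/zigoli) => pragri
% 12. scale(x=58) => 1276/7
% 13. raiseby(x=@prev) => 2552/7
% 14. listout(p=/kabrice) => [ge, zigoli]
% 15. scale(x=59) => 150568/7
% 16. listout(p=/) => [kabrice/]
% 17. listout(p=/kabrice) => [ge, zigoli]

Answer: [ge, zigoli]


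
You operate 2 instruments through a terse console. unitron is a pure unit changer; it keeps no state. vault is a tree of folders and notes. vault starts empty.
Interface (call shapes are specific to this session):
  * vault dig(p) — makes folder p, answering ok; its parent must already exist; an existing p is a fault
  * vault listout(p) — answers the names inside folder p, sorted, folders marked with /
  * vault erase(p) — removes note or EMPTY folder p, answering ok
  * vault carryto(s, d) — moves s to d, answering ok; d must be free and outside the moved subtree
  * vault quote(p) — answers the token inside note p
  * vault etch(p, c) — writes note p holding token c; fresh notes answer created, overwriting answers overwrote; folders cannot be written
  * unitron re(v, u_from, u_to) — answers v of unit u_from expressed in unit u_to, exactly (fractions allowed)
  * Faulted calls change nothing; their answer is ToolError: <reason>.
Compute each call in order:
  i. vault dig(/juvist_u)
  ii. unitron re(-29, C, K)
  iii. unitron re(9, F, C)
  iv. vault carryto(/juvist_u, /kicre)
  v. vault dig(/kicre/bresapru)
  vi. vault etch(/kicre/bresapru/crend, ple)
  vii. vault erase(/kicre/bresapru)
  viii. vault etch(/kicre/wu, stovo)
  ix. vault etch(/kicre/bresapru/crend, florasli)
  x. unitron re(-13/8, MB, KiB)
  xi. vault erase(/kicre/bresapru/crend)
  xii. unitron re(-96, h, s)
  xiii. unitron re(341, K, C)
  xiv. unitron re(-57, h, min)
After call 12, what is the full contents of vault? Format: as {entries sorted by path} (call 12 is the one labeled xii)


Answer: {kicre/, kicre/bresapru/, kicre/wu=stovo}

Derivation:
>>> vault dig /juvist_u
= ok
>>> unitron re -29 C K
= 4883/20
>>> unitron re 9 F C
= -115/9
>>> vault carryto /juvist_u /kicre
= ok
>>> vault dig /kicre/bresapru
= ok
>>> vault etch /kicre/bresapru/crend ple
= created
>>> vault erase /kicre/bresapru
= ToolError: not empty
>>> vault etch /kicre/wu stovo
= created
>>> vault etch /kicre/bresapru/crend florasli
= overwrote
>>> unitron re -13/8 MB KiB
= -203125/128
>>> vault erase /kicre/bresapru/crend
= ok
>>> unitron re -96 h s
= -345600
>>> unitron re 341 K C
= 1357/20
>>> unitron re -57 h min
= -3420


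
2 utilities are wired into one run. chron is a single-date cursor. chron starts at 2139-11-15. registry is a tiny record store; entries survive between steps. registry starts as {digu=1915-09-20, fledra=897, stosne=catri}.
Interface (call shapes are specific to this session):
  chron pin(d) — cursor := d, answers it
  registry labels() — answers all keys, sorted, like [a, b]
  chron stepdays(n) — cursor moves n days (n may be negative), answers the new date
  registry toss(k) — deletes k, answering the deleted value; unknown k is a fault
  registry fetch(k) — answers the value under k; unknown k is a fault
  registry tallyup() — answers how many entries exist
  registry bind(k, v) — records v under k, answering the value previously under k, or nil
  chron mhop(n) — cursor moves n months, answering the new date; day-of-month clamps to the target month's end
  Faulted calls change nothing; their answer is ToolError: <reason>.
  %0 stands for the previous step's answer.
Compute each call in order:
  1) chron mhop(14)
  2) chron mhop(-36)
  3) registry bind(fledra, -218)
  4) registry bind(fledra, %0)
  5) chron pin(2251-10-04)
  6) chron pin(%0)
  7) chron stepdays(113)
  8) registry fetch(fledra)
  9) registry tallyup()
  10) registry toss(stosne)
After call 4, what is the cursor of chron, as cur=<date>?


~$ chron mhop n='14'
:: 2141-01-15
~$ chron mhop n='-36'
:: 2138-01-15
~$ registry bind k='fledra' v='-218'
:: 897
~$ registry bind k='fledra' v='%0'
:: -218
~$ chron pin d='2251-10-04'
:: 2251-10-04
~$ chron pin d='%0'
:: 2251-10-04
~$ chron stepdays n='113'
:: 2252-01-25
~$ registry fetch k='fledra'
:: 897
~$ registry tallyup
:: 3
~$ registry toss k='stosne'
:: catri

Answer: cur=2138-01-15


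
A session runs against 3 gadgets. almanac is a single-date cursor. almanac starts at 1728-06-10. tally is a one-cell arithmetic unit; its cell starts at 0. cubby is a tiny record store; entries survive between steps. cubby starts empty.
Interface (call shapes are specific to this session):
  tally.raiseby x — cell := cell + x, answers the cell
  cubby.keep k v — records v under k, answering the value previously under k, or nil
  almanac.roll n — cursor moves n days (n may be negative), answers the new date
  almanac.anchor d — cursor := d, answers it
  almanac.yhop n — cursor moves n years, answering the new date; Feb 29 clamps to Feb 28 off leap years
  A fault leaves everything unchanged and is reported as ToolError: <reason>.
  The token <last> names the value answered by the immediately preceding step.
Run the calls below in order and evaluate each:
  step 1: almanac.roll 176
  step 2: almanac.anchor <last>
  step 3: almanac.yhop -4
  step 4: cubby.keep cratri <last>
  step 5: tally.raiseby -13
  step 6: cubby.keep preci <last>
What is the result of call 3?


Answer: 1724-12-03

Derivation:
==> almanac.roll(n→176)
<== 1728-12-03
==> almanac.anchor(d→<last>)
<== 1728-12-03
==> almanac.yhop(n→-4)
<== 1724-12-03
==> cubby.keep(k→cratri, v→<last>)
<== nil
==> tally.raiseby(x→-13)
<== -13
==> cubby.keep(k→preci, v→<last>)
<== nil


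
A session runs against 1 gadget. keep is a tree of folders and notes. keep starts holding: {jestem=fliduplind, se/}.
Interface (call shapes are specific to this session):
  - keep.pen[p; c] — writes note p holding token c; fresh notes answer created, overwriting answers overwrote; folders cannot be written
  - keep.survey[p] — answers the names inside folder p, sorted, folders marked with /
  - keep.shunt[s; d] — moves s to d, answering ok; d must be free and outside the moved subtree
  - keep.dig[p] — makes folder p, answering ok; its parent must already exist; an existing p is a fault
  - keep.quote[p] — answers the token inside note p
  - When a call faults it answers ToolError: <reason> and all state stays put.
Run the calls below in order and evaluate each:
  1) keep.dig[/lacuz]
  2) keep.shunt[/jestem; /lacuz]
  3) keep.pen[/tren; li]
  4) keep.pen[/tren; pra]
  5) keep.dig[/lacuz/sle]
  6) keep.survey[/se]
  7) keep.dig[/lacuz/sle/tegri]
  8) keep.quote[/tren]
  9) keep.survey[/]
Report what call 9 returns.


$ keep.dig p→/lacuz
= ok
$ keep.shunt s→/jestem d→/lacuz
= ToolError: exists
$ keep.pen p→/tren c→li
= created
$ keep.pen p→/tren c→pra
= overwrote
$ keep.dig p→/lacuz/sle
= ok
$ keep.survey p→/se
= []
$ keep.dig p→/lacuz/sle/tegri
= ok
$ keep.quote p→/tren
= pra
$ keep.survey p→/
= [jestem, lacuz/, se/, tren]

Answer: [jestem, lacuz/, se/, tren]


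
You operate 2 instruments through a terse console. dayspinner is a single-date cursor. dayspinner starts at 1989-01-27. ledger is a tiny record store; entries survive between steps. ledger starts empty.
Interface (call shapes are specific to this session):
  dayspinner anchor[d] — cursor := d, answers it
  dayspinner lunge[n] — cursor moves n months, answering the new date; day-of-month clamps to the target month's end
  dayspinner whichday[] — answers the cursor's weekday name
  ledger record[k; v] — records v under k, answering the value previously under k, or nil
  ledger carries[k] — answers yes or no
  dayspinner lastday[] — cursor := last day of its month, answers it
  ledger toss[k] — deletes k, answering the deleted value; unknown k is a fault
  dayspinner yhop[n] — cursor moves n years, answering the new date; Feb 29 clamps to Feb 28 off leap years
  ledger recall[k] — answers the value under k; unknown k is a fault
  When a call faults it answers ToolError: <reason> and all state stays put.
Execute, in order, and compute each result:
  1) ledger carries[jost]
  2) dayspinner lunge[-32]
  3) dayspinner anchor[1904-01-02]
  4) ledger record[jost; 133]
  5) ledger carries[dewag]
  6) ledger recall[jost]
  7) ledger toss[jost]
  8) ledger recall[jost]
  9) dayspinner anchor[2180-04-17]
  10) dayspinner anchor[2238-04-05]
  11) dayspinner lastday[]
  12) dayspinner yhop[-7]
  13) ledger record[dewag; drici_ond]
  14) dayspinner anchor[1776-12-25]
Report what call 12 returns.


[in] ledger carries k→jost
[out] no
[in] dayspinner lunge n→-32
[out] 1986-05-27
[in] dayspinner anchor d→1904-01-02
[out] 1904-01-02
[in] ledger record k→jost v→133
[out] nil
[in] ledger carries k→dewag
[out] no
[in] ledger recall k→jost
[out] 133
[in] ledger toss k→jost
[out] 133
[in] ledger recall k→jost
[out] ToolError: no such key jost
[in] dayspinner anchor d→2180-04-17
[out] 2180-04-17
[in] dayspinner anchor d→2238-04-05
[out] 2238-04-05
[in] dayspinner lastday
[out] 2238-04-30
[in] dayspinner yhop n→-7
[out] 2231-04-30
[in] ledger record k→dewag v→drici_ond
[out] nil
[in] dayspinner anchor d→1776-12-25
[out] 1776-12-25

Answer: 2231-04-30


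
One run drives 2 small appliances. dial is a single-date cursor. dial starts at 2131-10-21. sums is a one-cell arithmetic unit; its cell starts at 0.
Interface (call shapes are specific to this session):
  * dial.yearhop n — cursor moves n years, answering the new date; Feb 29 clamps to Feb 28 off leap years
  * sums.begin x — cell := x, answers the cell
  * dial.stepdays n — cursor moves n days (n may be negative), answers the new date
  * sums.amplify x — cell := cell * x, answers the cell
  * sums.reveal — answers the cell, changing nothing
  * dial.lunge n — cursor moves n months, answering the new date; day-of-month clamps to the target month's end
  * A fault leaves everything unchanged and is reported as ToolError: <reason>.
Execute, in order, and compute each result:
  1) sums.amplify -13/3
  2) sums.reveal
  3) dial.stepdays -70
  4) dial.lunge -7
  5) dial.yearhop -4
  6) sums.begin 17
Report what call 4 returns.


CALL amplify[x→-13/3]
RET  0
CALL reveal[]
RET  0
CALL stepdays[n→-70]
RET  2131-08-12
CALL lunge[n→-7]
RET  2131-01-12
CALL yearhop[n→-4]
RET  2127-01-12
CALL begin[x→17]
RET  17

Answer: 2131-01-12


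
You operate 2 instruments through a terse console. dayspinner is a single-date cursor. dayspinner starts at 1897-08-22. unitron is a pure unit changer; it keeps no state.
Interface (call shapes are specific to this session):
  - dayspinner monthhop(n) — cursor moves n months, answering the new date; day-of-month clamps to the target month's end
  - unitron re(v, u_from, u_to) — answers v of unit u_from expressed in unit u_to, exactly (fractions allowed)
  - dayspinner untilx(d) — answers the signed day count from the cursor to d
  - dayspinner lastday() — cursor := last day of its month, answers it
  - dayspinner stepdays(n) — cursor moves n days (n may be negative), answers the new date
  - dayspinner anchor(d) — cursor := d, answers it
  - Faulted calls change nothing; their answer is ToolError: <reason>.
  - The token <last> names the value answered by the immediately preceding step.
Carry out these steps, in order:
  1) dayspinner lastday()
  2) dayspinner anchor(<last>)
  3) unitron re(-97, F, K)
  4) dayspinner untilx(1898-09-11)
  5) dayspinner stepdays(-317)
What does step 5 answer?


% dayspinner lastday
= 1897-08-31
% dayspinner anchor d: <last>
= 1897-08-31
% unitron re v: -97 u_from: F u_to: K
= 12089/60
% dayspinner untilx d: 1898-09-11
= 376
% dayspinner stepdays n: -317
= 1896-10-18

Answer: 1896-10-18


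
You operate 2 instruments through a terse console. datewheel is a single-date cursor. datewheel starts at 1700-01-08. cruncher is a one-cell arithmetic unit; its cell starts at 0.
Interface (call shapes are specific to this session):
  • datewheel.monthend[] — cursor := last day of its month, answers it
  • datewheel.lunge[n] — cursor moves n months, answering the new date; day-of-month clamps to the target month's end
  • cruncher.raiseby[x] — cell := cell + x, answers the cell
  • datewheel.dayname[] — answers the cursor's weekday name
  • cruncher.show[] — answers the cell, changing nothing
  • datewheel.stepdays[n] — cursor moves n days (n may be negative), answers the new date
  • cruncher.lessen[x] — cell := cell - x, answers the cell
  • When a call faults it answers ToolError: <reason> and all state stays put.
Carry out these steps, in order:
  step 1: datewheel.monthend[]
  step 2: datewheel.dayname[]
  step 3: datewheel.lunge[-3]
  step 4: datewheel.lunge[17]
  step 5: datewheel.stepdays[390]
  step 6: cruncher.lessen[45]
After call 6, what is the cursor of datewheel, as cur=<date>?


→ datewheel.monthend()
← 1700-01-31
→ datewheel.dayname()
← Sunday
→ datewheel.lunge(n→-3)
← 1699-10-31
→ datewheel.lunge(n→17)
← 1701-03-31
→ datewheel.stepdays(n→390)
← 1702-04-25
→ cruncher.lessen(x→45)
← -45

Answer: cur=1702-04-25


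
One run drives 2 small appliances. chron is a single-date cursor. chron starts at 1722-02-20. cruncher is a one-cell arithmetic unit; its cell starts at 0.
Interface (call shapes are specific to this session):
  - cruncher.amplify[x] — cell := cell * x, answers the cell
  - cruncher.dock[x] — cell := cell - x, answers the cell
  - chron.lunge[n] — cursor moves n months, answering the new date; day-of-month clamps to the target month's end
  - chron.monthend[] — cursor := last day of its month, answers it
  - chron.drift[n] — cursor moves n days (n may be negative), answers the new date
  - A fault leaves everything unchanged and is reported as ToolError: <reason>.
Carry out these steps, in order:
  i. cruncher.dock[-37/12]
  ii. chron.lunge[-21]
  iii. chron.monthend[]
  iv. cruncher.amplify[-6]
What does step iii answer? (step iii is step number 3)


Answer: 1720-05-31

Derivation:
Do: cruncher.dock[x=-37/12]
See: 37/12
Do: chron.lunge[n=-21]
See: 1720-05-20
Do: chron.monthend[]
See: 1720-05-31
Do: cruncher.amplify[x=-6]
See: -37/2


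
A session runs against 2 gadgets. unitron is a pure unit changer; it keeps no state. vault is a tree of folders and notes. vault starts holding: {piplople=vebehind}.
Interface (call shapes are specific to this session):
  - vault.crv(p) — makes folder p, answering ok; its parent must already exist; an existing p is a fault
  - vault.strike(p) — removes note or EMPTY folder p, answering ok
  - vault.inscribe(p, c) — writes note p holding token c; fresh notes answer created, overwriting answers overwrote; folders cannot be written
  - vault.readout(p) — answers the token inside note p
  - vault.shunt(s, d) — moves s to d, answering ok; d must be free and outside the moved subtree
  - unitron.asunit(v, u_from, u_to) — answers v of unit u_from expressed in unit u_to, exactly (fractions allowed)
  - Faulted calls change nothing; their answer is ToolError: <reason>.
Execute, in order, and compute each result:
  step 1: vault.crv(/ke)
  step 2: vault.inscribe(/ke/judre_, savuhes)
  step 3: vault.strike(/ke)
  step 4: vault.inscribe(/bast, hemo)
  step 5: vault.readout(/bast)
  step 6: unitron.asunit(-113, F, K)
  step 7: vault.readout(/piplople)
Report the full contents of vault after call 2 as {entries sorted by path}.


Answer: {ke/, ke/judre_=savuhes, piplople=vebehind}

Derivation:
Step: crv[p=/ke]
Result: ok
Step: inscribe[p=/ke/judre_; c=savuhes]
Result: created
Step: strike[p=/ke]
Result: ToolError: not empty
Step: inscribe[p=/bast; c=hemo]
Result: created
Step: readout[p=/bast]
Result: hemo
Step: asunit[v=-113; u_from=F; u_to=K]
Result: 34667/180
Step: readout[p=/piplople]
Result: vebehind


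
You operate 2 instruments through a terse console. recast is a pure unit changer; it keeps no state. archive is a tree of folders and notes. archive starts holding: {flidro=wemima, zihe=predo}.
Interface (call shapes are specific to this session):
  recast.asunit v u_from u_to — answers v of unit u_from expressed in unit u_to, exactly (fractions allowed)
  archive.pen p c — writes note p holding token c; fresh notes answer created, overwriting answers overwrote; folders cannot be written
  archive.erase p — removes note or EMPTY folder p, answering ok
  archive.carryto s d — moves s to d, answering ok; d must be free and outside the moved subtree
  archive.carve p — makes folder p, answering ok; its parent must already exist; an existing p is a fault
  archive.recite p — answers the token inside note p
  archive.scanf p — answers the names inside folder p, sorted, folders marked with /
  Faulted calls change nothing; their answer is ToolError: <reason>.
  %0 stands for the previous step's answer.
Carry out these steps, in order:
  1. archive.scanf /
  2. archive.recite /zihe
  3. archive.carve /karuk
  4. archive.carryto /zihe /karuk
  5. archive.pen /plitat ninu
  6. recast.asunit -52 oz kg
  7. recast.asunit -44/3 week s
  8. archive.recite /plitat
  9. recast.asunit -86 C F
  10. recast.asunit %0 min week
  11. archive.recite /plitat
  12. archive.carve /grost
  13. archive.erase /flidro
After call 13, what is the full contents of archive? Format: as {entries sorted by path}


Answer: {grost/, karuk/, plitat=ninu, zihe=predo}

Derivation:
;; 1. scanf(/) => [flidro, zihe]
;; 2. recite(/zihe) => predo
;; 3. carve(/karuk) => ok
;; 4. carryto(/zihe, /karuk) => ToolError: exists
;; 5. pen(/plitat, ninu) => created
;; 6. asunit(-52, oz, kg) => -589670081/400000000
;; 7. asunit(-44/3, week, s) => -8870400
;; 8. recite(/plitat) => ninu
;; 9. asunit(-86, C, F) => -614/5
;; 10. asunit(%0, min, week) => -307/25200
;; 11. recite(/plitat) => ninu
;; 12. carve(/grost) => ok
;; 13. erase(/flidro) => ok
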